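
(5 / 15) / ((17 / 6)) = 2 / 17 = 0.12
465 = 465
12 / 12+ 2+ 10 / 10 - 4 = 0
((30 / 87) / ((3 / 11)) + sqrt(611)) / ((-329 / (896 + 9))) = -71.47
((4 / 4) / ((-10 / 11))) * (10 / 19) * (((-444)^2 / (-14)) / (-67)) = -1084248 / 8911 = -121.68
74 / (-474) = -37 / 237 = -0.16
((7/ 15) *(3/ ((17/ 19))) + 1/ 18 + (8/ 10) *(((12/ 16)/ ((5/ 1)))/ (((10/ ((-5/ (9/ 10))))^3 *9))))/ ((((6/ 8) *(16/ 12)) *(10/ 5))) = 601547/ 743580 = 0.81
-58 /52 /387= -29 /10062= -0.00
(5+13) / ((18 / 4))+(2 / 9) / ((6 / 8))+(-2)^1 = 62 / 27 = 2.30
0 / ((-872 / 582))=0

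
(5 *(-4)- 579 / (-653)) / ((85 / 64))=-798784 / 55505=-14.39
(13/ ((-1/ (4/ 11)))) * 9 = -468/ 11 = -42.55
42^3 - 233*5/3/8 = 1776947/24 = 74039.46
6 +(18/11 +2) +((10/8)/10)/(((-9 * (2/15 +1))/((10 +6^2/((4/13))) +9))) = 263/33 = 7.97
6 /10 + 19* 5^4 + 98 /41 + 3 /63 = 51134953 /4305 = 11878.04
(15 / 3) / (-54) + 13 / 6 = 56 / 27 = 2.07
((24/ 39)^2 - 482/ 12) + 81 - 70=-29191/ 1014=-28.79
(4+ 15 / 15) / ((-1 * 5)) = -1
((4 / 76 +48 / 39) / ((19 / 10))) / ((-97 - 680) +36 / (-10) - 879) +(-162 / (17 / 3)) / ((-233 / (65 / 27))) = 22749979765 / 77125648977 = 0.29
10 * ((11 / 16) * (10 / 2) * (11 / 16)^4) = 4026275 / 524288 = 7.68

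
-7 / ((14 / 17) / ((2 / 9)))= -17 / 9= -1.89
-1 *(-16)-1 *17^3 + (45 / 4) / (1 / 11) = -19093 / 4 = -4773.25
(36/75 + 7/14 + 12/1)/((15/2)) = 649/375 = 1.73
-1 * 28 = -28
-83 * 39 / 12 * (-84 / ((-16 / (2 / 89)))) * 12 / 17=-67977 / 3026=-22.46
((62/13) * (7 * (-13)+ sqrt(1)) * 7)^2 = 1525683600/169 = 9027713.61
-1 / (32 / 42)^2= -441 / 256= -1.72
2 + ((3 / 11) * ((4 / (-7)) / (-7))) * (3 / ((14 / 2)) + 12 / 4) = 7834 / 3773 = 2.08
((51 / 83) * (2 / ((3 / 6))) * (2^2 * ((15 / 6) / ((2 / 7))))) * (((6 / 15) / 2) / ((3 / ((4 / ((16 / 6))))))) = 714 / 83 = 8.60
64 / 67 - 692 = -46300 / 67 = -691.04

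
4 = 4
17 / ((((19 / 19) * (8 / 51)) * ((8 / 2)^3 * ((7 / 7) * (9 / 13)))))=2.45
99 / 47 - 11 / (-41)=4576 / 1927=2.37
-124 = -124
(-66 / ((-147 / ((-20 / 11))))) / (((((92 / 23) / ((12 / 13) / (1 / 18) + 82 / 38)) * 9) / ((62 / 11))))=-2874940 / 1198197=-2.40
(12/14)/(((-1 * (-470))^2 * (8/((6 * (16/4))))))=9/773150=0.00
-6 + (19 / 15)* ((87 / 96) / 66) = -189529 / 31680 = -5.98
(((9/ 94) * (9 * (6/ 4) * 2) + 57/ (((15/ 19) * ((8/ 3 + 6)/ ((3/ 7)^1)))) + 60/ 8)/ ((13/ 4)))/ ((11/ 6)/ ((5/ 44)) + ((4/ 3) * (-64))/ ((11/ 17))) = -2141491/ 58992661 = -0.04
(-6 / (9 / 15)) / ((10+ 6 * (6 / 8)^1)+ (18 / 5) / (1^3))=-100 / 181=-0.55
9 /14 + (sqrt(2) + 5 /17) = 223 /238 + sqrt(2) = 2.35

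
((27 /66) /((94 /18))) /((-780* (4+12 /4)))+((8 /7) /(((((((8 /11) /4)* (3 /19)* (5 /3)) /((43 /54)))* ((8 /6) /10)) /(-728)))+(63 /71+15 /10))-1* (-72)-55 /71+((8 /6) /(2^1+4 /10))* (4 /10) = -124792783832953 /1202521320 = -103775.94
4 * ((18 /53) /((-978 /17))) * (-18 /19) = 0.02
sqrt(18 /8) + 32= 67 /2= 33.50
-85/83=-1.02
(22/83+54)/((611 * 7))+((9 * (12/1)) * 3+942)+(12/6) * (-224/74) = 16549137086/13134667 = 1259.96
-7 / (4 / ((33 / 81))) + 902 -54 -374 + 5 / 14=358075 / 756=473.64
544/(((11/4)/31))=67456/11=6132.36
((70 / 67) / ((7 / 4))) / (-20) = -2 / 67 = -0.03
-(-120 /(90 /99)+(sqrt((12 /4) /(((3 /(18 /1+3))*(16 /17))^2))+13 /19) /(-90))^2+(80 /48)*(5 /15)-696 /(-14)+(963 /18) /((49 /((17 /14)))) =-4461048242504221 /256759372800-26862227*sqrt(3) /1231200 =-17412.22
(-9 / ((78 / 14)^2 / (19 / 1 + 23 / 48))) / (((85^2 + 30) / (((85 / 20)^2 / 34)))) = -0.00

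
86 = 86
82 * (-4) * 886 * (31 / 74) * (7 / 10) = -15765484 / 185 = -85218.83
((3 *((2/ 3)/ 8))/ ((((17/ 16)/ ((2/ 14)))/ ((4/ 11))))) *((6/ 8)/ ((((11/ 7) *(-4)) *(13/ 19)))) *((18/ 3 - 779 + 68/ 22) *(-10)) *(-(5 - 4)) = 4827330/ 294151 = 16.41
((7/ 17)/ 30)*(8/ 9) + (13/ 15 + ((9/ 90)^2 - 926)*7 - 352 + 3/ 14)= -2195390479/ 321300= -6832.84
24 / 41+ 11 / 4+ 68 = 11699 / 164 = 71.34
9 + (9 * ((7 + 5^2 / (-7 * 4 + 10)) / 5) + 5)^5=78503625751 / 100000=785036.26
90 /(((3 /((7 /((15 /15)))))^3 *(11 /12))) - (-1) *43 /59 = 809953 /649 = 1248.00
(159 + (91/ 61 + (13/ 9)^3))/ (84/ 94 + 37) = 341733569/ 79199289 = 4.31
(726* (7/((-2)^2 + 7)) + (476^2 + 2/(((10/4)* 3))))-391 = 226647.27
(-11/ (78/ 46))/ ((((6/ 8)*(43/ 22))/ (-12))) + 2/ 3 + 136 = 106082/ 559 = 189.77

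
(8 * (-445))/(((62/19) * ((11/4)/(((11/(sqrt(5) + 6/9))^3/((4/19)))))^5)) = 63122127749035781973695436849164744948280/1555098314991537910888601 - 875273881107587088310293809792332995297300 * sqrt(5)/48208047764737675237546631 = -8005652259718.84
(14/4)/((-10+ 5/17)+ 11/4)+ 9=4019/473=8.50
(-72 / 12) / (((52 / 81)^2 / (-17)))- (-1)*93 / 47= 15852453 / 63544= 249.47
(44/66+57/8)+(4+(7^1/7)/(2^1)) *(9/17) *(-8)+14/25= -109213/10200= -10.71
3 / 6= 1 / 2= 0.50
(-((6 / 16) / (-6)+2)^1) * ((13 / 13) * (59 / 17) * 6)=-5487 / 136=-40.35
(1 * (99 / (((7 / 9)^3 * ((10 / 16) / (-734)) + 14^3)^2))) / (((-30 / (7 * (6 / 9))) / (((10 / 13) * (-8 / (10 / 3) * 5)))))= 4837612494882816 / 256236238296525887491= 0.00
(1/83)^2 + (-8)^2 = 440897/6889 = 64.00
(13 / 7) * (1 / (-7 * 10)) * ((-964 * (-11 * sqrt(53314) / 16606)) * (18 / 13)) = -47718 * sqrt(53314) / 2034235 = -5.42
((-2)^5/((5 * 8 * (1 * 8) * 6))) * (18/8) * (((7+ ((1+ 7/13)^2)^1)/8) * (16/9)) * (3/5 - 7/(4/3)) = 49073/135200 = 0.36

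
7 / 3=2.33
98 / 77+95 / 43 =3.48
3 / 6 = 1 / 2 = 0.50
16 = 16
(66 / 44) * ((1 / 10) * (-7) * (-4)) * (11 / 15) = 77 / 25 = 3.08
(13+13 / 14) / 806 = 15 / 868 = 0.02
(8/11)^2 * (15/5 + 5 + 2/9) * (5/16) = 1.36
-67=-67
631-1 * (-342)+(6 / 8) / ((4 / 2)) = 973.38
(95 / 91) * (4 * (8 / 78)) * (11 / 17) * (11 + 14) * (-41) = -17138000 / 60333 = -284.06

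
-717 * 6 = -4302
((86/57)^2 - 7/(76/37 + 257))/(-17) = -7783241/58823145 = -0.13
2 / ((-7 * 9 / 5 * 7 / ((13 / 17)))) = -130 / 7497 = -0.02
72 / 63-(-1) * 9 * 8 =512 / 7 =73.14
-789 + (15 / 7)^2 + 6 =-38142 / 49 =-778.41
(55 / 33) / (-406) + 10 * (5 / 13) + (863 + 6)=13820581 / 15834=872.84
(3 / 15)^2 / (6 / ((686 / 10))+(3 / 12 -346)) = -1372 / 11856225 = -0.00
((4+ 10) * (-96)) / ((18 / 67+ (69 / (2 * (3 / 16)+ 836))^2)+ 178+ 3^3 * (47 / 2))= -8062804450176 / 4875929775527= -1.65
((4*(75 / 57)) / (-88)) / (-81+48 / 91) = 2275 / 3061014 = 0.00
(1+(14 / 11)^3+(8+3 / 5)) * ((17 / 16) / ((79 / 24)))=1979004 / 525745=3.76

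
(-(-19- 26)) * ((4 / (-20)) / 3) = -3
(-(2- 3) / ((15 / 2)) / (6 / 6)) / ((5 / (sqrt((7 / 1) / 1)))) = 2*sqrt(7) / 75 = 0.07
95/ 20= 19/ 4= 4.75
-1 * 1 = -1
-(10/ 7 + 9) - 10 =-143/ 7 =-20.43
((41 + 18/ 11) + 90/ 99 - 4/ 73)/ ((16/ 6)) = 104769/ 6424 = 16.31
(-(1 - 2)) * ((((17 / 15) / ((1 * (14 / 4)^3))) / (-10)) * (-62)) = 4216 / 25725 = 0.16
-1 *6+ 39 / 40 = -201 / 40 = -5.02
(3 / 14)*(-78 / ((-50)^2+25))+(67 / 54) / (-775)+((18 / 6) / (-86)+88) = 55952981057 / 636140925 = 87.96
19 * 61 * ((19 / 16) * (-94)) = -1034987 / 8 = -129373.38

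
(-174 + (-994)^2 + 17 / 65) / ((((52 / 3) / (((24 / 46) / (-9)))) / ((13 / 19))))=-64211047 / 28405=-2260.55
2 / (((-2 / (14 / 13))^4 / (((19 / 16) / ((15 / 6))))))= 45619 / 571220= 0.08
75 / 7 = 10.71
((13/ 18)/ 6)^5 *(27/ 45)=371293/ 24488801280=0.00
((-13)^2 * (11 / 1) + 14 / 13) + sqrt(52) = 2 * sqrt(13) + 24181 / 13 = 1867.29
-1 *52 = -52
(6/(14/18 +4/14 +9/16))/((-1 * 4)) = -1512/1639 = -0.92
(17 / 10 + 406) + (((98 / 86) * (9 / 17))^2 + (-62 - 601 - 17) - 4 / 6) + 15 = -4129585349 / 16030830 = -257.60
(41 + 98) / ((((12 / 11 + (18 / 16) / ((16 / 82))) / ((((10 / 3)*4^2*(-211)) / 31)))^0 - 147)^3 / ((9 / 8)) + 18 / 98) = -0.00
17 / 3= 5.67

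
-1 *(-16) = 16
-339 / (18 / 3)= -113 / 2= -56.50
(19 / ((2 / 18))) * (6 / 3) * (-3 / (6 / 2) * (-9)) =3078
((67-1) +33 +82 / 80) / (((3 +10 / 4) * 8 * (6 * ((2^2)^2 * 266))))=0.00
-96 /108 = -8 /9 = -0.89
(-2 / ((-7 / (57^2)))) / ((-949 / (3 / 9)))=-2166 / 6643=-0.33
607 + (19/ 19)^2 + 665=1273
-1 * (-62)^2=-3844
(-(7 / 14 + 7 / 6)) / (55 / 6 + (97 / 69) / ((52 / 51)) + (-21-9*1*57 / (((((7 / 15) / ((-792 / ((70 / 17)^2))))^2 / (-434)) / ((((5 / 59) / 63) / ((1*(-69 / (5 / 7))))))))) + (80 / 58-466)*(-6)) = 8426310796540 / 143008183401461471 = 0.00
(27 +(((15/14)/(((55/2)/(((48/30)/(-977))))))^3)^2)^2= 5847780288561712147297262358736414995461594415673318200669000464322201/8021646486367232026470867393016224264180266957399742724277587890625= 729.00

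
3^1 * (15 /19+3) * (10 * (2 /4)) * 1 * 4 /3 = 1440 /19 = 75.79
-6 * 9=-54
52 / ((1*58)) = 26 / 29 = 0.90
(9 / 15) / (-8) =-3 / 40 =-0.08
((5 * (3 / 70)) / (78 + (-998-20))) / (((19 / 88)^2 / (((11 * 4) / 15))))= -42592 / 2969225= -0.01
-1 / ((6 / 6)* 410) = -1 / 410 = -0.00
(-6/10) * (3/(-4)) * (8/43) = 18/215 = 0.08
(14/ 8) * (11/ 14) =11/ 8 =1.38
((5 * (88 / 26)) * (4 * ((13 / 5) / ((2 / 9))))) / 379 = 792 / 379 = 2.09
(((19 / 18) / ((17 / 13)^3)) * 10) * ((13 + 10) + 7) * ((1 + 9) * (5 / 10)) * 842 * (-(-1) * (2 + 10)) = 35147606000 / 4913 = 7154000.81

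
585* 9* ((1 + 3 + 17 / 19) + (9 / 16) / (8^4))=32090275035 / 1245184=25771.51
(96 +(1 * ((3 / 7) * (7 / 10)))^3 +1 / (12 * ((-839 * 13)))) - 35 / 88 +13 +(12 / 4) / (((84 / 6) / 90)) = 80570991271 / 629879250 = 127.91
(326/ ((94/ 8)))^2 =1700416/ 2209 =769.77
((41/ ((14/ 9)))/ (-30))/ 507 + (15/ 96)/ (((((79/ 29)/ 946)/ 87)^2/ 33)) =1389938151301163213/ 295324120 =4706483680.71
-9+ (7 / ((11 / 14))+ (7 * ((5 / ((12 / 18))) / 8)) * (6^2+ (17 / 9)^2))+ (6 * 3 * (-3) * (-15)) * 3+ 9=12823621 / 4752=2698.57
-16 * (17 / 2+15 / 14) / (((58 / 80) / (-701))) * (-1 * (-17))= 511000960 / 203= 2517246.11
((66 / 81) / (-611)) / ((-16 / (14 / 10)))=77 / 659880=0.00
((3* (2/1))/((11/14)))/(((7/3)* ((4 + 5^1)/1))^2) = 4/231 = 0.02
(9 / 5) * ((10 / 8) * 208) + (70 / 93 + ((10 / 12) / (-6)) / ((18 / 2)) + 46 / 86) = 202674883 / 431892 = 469.27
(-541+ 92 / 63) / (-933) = 33991 / 58779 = 0.58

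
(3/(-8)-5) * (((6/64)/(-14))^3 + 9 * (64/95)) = -2227024318761/68335697920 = -32.59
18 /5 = 3.60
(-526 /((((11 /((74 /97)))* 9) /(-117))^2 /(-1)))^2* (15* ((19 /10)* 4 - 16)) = -29856735557359191936 /1296157203121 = -23034810.50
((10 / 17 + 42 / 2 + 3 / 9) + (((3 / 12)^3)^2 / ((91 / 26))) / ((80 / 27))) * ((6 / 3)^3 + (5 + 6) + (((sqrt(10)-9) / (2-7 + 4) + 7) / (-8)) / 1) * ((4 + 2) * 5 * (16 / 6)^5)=1282213217 * sqrt(10) / 115668 + 2564426434 / 1701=1542654.08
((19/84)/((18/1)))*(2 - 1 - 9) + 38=7163/189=37.90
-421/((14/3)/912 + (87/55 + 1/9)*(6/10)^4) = -1875.11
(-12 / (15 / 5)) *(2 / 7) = -1.14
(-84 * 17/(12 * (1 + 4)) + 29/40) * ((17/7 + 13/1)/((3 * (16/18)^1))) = -74763/560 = -133.51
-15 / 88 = -0.17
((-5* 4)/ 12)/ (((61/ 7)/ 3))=-35/ 61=-0.57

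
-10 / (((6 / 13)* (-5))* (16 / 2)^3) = 13 / 1536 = 0.01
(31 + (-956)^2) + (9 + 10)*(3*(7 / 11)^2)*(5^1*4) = 110645867 / 121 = 914428.65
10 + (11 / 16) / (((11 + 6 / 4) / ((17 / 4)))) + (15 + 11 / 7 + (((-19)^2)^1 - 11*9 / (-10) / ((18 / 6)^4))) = 19551541 / 50400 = 387.93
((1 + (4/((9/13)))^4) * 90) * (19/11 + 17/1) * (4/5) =12060355696/8019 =1503972.53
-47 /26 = -1.81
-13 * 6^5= -101088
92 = 92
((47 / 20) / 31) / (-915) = -47 / 567300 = -0.00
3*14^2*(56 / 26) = 16464 / 13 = 1266.46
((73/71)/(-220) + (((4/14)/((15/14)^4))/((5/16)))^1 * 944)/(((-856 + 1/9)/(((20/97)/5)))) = -517897722871/16412517309375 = -0.03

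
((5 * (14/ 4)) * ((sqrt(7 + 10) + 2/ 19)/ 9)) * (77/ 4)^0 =35/ 171 + 35 * sqrt(17)/ 18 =8.22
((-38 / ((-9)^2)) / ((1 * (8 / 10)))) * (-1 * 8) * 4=1520 / 81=18.77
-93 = -93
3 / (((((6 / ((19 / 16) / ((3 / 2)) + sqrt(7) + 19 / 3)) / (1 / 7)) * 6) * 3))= sqrt(7) / 252 + 19 / 672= 0.04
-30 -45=-75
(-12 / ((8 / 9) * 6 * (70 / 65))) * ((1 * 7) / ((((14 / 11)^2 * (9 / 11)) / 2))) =-17303 / 784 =-22.07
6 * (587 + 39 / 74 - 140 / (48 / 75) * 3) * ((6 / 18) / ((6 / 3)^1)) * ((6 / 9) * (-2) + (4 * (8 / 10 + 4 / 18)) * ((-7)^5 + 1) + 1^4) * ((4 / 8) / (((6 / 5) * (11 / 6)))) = 1073299.77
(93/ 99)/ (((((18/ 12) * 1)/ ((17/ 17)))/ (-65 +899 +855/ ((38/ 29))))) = 30721/ 33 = 930.94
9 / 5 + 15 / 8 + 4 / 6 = 521 / 120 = 4.34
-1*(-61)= 61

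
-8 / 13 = -0.62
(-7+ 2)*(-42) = 210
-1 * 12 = -12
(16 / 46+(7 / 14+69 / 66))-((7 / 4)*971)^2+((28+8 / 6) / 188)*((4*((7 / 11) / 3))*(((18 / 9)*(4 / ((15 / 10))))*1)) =-14832566091289 / 5136912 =-2887447.96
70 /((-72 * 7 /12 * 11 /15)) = -25 /11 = -2.27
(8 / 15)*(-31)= -248 / 15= -16.53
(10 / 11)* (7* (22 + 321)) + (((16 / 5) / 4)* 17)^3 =6460002 / 1375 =4698.18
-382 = -382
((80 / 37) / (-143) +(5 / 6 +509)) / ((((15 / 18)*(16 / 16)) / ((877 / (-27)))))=-14193972253 / 714285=-19871.58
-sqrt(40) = -2 *sqrt(10) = -6.32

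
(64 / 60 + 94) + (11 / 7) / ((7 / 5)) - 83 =9694 / 735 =13.19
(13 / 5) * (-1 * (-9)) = 117 / 5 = 23.40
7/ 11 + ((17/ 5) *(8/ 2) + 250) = 14533/ 55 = 264.24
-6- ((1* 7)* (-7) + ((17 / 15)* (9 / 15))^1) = 1058 / 25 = 42.32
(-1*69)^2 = 4761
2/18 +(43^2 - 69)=16021/9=1780.11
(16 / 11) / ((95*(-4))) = -0.00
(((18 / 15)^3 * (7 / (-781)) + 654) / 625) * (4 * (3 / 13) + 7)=6576059514 / 793203125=8.29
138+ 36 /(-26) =1776 /13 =136.62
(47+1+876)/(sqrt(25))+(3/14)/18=77621/420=184.81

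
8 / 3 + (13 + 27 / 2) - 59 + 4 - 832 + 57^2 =14347 / 6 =2391.17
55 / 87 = 0.63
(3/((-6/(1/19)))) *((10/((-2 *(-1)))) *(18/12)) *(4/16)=-0.05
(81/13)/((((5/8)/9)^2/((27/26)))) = 5668704/4225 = 1341.71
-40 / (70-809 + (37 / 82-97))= 656 / 13703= 0.05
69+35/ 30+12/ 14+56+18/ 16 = 21529/ 168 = 128.15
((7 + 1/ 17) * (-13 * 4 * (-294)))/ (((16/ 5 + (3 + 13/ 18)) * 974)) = 16.01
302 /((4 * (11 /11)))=151 /2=75.50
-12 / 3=-4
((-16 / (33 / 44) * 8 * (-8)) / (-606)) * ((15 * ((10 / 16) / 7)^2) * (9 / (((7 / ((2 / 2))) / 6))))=-72000 / 34643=-2.08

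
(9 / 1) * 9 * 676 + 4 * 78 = 55068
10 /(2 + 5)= 10 /7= 1.43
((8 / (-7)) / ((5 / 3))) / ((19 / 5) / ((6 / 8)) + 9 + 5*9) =-36 / 3101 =-0.01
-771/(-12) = 257/4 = 64.25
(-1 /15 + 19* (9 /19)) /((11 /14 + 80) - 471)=-0.02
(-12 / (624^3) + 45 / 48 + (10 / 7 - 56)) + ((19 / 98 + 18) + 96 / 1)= 60083345039 / 992130048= 60.56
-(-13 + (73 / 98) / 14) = 12.95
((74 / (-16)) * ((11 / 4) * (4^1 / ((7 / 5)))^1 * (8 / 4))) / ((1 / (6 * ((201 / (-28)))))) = 1227105 / 392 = 3130.37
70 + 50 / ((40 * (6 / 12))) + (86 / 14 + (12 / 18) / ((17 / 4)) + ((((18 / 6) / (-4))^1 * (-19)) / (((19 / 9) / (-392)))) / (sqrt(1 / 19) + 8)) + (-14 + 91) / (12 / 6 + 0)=-1144484 / 5355 + 98 * sqrt(19) / 45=-204.23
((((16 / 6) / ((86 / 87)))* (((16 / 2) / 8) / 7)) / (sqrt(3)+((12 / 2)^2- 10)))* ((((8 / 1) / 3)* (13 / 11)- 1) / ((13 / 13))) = 214136 / 6684909- 8236* sqrt(3) / 6684909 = 0.03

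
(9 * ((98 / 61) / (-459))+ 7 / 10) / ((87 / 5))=20797 / 541314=0.04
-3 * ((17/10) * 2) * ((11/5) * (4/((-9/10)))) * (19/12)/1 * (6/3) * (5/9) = 14212/81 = 175.46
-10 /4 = -5 /2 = -2.50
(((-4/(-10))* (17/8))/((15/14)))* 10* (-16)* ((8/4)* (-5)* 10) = 38080/3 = 12693.33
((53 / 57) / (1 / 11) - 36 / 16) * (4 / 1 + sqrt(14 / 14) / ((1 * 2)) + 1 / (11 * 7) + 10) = 1355155 / 11704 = 115.79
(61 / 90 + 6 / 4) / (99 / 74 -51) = -0.04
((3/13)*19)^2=19.22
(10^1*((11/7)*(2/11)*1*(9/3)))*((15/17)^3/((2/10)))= 1012500/34391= 29.44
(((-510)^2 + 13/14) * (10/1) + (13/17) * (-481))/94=154738167/5593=27666.40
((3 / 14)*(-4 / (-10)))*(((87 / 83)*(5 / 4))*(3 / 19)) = 0.02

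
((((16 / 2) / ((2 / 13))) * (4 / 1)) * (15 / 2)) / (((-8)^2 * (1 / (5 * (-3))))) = -2925 / 8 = -365.62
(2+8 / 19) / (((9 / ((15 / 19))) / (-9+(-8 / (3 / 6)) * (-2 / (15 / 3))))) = -598 / 1083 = -0.55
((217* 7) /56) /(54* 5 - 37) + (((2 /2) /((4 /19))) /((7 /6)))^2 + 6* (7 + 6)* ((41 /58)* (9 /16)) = 252732733 /5297488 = 47.71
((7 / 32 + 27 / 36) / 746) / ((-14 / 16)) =-31 / 20888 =-0.00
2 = 2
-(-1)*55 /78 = 55 /78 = 0.71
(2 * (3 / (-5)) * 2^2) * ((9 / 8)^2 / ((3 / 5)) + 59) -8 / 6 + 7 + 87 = -24079 / 120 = -200.66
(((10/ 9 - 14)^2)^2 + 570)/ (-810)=-92401853/ 2657205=-34.77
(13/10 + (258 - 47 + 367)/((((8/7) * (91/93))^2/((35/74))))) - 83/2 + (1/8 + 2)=361236623/2000960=180.53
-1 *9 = -9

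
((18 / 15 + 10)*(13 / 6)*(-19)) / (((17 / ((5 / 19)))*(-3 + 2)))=364 / 51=7.14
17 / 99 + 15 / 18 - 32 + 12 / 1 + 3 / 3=-17.99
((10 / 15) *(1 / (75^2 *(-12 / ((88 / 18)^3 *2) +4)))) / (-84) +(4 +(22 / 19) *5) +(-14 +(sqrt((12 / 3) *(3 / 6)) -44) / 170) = -5061019299374 / 1132383695625 +sqrt(2) / 170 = -4.46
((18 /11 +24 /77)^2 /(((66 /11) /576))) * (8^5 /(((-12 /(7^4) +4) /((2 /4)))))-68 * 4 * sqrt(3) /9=216760320000 /145079-272 * sqrt(3) /9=1494032.39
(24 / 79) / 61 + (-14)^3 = -13223312 / 4819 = -2744.00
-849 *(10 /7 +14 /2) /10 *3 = -150273 /70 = -2146.76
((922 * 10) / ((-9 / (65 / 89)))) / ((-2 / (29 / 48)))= 4344925 / 19224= 226.02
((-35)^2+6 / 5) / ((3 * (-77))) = -6131 / 1155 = -5.31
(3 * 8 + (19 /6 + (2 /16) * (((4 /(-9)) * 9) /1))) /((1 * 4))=20 /3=6.67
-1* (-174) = 174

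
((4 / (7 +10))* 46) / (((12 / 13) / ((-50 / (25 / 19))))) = -22724 / 51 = -445.57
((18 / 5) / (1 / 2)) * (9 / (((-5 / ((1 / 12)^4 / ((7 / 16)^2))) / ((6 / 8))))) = -0.00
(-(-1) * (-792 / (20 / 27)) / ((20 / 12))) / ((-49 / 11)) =176418 / 1225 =144.01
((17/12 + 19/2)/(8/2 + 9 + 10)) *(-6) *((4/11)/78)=-131/9867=-0.01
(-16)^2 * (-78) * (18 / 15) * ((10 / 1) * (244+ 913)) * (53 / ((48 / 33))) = -10101776256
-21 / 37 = -0.57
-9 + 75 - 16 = 50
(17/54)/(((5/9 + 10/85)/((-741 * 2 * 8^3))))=-36548096/103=-354835.88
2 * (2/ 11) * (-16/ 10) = -32/ 55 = -0.58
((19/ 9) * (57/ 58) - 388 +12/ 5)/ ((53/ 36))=-2002002/ 7685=-260.51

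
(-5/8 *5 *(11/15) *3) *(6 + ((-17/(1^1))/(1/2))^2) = -31955/4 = -7988.75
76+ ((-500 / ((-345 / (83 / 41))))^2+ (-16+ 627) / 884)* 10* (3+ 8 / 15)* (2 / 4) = 392297881795 / 1632661164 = 240.28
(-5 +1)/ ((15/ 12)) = -3.20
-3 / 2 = -1.50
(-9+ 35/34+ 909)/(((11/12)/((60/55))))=200520/187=1072.30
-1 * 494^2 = -244036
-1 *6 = -6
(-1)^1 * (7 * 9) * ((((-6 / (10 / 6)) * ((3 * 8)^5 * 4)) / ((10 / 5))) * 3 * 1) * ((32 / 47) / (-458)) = -866843099136 / 53815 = -16107834.23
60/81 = 20/27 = 0.74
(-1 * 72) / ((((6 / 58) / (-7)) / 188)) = 915936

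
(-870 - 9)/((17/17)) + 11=-868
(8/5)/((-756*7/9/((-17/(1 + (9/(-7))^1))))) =-17/105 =-0.16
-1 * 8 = -8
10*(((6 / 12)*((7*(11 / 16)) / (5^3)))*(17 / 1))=1309 / 400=3.27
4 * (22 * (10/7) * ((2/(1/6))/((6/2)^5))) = 3520/567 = 6.21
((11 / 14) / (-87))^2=121 / 1483524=0.00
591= 591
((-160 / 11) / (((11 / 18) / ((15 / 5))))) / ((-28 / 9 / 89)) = 1730160 / 847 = 2042.69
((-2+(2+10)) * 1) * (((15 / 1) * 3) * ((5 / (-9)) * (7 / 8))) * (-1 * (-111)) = -97125 / 4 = -24281.25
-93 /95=-0.98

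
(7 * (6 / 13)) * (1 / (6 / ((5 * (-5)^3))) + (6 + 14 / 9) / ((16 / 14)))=-12292 / 39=-315.18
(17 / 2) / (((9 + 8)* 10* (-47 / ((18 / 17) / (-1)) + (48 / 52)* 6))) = 117 / 116830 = 0.00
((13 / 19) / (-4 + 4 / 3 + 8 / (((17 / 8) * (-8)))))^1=-663 / 3040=-0.22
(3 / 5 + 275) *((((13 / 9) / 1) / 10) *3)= 8957 / 75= 119.43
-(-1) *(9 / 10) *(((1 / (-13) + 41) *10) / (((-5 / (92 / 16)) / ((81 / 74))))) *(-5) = 2230011 / 962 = 2318.10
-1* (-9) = 9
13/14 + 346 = 4857/14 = 346.93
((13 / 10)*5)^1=13 / 2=6.50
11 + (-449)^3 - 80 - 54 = -90518972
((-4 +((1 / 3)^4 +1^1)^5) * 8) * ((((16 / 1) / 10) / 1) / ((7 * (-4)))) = 163835826752 / 122037454035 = 1.34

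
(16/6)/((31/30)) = 80/31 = 2.58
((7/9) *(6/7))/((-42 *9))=-1/567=-0.00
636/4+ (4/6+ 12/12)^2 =1456/9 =161.78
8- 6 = 2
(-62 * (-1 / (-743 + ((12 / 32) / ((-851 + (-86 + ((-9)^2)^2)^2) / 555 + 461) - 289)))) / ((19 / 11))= -0.03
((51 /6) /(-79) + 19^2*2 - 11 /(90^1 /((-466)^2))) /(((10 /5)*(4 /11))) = -2019334999 /56880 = -35501.67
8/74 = 4/37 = 0.11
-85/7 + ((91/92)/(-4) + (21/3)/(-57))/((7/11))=-1868353/146832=-12.72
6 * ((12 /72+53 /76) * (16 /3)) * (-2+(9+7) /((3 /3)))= 22064 /57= 387.09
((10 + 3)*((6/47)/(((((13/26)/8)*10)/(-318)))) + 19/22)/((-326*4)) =4361039/6741680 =0.65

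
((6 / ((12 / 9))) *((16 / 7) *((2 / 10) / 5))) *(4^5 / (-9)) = -8192 / 175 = -46.81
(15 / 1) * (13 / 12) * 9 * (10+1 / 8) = 47385 / 32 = 1480.78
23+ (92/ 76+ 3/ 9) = 1399/ 57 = 24.54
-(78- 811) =733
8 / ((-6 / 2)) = -8 / 3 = -2.67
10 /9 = 1.11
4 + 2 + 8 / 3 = 26 / 3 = 8.67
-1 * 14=-14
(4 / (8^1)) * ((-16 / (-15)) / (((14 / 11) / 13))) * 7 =572 / 15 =38.13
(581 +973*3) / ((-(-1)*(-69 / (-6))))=7000 / 23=304.35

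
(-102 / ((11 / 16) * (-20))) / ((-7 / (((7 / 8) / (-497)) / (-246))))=-17 / 2241470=-0.00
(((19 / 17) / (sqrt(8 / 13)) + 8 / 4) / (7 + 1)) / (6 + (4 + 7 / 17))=19 *sqrt(26) / 5664 + 17 / 708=0.04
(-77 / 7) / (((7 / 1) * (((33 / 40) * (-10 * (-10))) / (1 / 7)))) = -2 / 735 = -0.00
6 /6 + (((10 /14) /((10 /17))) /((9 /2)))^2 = 4258 /3969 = 1.07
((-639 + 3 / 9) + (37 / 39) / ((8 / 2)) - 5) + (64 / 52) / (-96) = -33459 / 52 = -643.44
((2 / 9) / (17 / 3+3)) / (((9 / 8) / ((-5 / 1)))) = -40 / 351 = -0.11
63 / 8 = 7.88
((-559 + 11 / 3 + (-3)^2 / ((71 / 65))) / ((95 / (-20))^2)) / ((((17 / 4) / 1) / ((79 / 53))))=-589180736 / 69280593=-8.50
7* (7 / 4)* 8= 98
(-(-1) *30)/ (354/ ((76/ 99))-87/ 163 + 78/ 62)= 1920140/ 29560933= 0.06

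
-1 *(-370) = 370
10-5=5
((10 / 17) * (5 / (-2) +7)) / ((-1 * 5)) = -9 / 17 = -0.53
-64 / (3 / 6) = -128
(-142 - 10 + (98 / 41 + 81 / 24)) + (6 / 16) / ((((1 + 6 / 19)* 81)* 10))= -323762971 / 2214000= -146.23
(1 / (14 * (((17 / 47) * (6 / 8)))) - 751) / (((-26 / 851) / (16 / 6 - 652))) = -222149007362 / 13923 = -15955541.72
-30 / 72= -0.42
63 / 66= 21 / 22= 0.95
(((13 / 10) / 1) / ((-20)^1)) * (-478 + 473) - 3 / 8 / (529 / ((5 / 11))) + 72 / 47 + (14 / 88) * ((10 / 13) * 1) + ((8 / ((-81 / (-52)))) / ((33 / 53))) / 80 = 8994195074 / 4319821935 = 2.08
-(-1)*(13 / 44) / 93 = 13 / 4092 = 0.00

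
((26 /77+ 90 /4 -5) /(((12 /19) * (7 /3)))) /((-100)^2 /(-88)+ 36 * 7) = 0.09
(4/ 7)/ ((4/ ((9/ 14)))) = 9/ 98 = 0.09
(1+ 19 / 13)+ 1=45 / 13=3.46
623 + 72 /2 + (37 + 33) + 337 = 1066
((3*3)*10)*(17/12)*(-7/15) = -119/2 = -59.50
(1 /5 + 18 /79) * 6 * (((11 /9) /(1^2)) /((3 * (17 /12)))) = 14872 /20145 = 0.74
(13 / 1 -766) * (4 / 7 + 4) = -24096 / 7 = -3442.29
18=18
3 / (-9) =-1 / 3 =-0.33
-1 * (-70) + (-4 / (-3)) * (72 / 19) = 1426 / 19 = 75.05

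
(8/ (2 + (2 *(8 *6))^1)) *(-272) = -22.20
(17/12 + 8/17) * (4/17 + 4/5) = 1694/867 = 1.95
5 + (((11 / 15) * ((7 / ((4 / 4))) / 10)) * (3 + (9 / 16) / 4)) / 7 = 16737 / 3200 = 5.23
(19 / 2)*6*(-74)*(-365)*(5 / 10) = 769785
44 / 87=0.51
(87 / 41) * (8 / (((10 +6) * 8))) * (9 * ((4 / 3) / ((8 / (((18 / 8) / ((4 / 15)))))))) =35235 / 20992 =1.68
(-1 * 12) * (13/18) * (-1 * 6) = 52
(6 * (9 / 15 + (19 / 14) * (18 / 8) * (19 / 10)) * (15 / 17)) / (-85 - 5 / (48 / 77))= -38718 / 106267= -0.36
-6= -6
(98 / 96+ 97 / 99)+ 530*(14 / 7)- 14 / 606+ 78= 182378165 / 159984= 1139.98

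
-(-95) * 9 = 855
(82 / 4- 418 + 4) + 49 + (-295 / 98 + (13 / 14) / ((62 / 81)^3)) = -8068137237 / 23356144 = -345.44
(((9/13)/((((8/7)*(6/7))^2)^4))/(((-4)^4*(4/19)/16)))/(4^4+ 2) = 0.00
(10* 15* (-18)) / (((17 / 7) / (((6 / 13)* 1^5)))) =-113400 / 221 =-513.12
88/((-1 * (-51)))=1.73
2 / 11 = 0.18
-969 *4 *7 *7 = -189924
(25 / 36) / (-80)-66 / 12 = -5.51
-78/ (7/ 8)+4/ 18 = -5602/ 63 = -88.92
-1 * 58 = -58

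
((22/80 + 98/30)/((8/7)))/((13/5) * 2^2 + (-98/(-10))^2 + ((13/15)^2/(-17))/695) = 527244375/18109265024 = 0.03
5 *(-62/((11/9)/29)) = -80910/11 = -7355.45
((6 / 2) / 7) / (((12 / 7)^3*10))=49 / 5760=0.01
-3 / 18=-1 / 6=-0.17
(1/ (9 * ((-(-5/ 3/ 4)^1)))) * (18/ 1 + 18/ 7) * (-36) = -6912/ 35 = -197.49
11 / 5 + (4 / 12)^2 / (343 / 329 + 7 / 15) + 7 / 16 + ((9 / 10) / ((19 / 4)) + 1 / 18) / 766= 99445043 / 36676080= 2.71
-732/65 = -11.26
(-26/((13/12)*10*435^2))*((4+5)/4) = -0.00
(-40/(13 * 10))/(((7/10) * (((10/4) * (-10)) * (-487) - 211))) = -10/272181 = -0.00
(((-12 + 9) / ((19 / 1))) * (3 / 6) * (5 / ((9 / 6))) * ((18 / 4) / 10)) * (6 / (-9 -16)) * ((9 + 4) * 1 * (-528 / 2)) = -46332 / 475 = -97.54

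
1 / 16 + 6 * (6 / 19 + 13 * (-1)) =-23117 / 304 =-76.04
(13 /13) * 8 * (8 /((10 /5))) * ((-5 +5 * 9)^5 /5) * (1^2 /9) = 655360000 /9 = 72817777.78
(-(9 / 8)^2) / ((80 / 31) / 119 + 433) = -298809 / 102234688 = -0.00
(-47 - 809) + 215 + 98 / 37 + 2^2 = -23471 / 37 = -634.35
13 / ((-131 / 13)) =-169 / 131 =-1.29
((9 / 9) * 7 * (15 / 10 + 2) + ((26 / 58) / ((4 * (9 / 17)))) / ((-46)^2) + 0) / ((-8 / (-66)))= 595355959 / 2945472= 202.13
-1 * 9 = -9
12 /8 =3 /2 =1.50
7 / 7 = 1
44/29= 1.52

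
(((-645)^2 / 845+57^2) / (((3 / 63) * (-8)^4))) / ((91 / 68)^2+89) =639557289 / 3027160448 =0.21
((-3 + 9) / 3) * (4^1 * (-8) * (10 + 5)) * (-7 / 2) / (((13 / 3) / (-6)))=-60480 / 13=-4652.31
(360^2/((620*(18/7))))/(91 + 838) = 2520/28799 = 0.09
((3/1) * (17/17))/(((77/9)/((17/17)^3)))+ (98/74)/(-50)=46177/142450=0.32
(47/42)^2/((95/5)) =2209/33516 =0.07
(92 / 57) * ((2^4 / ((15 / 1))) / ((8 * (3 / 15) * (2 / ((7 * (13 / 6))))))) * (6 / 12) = 2093 / 513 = 4.08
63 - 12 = 51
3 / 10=0.30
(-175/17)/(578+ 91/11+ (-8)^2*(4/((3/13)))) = -1155/190247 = -0.01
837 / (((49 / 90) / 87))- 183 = 6544743 / 49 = 133566.18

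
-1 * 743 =-743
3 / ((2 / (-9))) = -27 / 2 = -13.50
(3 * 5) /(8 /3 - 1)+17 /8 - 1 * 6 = 41 /8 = 5.12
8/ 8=1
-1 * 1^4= -1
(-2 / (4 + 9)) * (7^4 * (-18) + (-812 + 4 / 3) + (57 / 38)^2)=528317 / 78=6773.29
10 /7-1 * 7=-39 /7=-5.57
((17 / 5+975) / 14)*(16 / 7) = 39136 / 245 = 159.74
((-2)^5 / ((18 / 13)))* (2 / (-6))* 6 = 416 / 9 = 46.22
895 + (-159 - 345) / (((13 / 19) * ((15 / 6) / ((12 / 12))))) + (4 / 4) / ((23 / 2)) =897659 / 1495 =600.44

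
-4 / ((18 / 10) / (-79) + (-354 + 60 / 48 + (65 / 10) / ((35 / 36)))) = 44240 / 3827723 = 0.01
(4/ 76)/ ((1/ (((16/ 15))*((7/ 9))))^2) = 12544/ 346275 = 0.04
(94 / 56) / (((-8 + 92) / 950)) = 22325 / 1176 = 18.98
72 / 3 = 24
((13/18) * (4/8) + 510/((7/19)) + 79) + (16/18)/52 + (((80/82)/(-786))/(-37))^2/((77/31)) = 297573092483942071/203306980883292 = 1463.66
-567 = -567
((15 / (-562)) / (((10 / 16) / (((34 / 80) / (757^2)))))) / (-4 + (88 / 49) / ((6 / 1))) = 441 / 51528566080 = 0.00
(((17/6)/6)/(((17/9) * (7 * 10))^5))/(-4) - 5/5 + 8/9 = -2245979915259049/20213819236800000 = -0.11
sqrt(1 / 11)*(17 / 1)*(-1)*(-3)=51*sqrt(11) / 11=15.38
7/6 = 1.17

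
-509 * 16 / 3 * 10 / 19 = -81440 / 57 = -1428.77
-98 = -98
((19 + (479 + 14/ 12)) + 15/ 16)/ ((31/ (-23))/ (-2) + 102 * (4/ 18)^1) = 552115/ 25768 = 21.43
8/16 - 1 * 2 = -3/2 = -1.50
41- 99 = -58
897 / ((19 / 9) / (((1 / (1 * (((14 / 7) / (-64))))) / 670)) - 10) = -129168 / 7805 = -16.55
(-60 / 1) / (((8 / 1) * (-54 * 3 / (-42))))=-35 / 18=-1.94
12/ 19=0.63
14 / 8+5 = 27 / 4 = 6.75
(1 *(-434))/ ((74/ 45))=-9765/ 37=-263.92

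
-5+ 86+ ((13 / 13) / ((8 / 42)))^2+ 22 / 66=5227 / 48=108.90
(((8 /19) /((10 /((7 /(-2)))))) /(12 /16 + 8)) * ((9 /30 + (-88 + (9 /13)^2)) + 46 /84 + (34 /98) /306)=258382972 /177006375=1.46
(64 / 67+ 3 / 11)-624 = -458983 / 737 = -622.77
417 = 417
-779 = -779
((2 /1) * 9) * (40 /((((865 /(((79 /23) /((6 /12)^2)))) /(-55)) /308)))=-770837760 /3979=-193726.50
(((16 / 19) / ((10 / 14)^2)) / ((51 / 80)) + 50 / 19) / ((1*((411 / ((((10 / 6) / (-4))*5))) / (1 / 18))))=-63235 / 43011972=-0.00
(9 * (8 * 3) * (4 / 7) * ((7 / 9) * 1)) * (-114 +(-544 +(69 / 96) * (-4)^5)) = -133824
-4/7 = -0.57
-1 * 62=-62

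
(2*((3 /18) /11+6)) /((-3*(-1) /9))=397 /11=36.09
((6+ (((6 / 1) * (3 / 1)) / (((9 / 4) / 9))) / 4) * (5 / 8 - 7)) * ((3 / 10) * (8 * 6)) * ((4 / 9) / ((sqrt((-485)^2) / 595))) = -1201.29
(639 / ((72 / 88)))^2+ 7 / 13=609961.54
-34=-34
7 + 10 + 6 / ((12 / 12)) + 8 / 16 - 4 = 19.50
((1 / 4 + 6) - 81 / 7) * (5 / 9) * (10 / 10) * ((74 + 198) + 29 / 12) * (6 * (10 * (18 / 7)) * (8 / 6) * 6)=-49065700 / 49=-1001340.82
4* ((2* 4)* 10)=320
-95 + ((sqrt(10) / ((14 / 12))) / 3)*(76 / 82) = -95 + 76*sqrt(10) / 287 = -94.16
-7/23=-0.30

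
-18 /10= -9 /5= -1.80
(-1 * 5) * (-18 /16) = 45 /8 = 5.62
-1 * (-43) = 43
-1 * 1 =-1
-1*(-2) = 2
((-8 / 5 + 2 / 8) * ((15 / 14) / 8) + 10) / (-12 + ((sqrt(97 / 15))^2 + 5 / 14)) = -65985 / 34784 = -1.90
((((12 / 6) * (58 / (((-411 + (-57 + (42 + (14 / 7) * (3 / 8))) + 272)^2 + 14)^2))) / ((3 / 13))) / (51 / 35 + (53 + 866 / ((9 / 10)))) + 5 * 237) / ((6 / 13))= 116242390956606901025 / 45274543702636446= 2567.50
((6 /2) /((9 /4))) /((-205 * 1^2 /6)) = -8 /205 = -0.04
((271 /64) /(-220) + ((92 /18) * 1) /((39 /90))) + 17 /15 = 7088567 /549120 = 12.91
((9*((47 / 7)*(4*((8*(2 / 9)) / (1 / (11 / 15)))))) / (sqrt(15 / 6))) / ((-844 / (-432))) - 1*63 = -63 + 1191168*sqrt(10) / 36925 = 39.01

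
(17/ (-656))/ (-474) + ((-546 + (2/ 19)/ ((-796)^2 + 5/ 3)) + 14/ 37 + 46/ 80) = -1132373380019066389/ 2077571805840480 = -545.05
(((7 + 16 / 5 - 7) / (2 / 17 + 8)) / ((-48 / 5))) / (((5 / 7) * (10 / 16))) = -476 / 5175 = -0.09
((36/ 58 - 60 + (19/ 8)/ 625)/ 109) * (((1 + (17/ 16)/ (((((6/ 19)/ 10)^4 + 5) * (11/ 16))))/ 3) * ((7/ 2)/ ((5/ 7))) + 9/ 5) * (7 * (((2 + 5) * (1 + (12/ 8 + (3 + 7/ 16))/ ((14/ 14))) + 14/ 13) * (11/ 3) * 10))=-23477.80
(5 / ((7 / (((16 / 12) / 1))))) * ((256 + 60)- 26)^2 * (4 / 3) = 6728000 / 63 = 106793.65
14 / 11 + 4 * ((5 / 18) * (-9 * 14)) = -1526 / 11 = -138.73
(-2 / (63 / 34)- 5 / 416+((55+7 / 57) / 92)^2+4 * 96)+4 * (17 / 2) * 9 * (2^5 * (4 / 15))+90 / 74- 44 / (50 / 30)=2749287737588141 / 925909377120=2969.28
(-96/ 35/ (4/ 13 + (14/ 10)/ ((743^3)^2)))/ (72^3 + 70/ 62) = -2169641139073983377504/ 90844818242042375892500777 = -0.00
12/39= 4/13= 0.31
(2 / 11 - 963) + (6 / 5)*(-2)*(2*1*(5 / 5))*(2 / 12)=-52999 / 55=-963.62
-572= -572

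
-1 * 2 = -2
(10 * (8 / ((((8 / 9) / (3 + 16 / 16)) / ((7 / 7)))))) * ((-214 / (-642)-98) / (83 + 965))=-4395 / 131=-33.55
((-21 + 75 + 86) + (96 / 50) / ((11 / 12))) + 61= 55851 / 275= 203.09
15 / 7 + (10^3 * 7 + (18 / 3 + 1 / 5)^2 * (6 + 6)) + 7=1307324 / 175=7470.42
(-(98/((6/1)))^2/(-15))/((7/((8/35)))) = 392/675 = 0.58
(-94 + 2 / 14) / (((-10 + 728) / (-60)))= 19710 / 2513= 7.84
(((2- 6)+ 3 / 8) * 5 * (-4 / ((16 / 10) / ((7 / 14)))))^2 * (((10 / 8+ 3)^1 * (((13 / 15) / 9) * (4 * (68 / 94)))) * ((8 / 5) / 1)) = 78990925 / 81216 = 972.60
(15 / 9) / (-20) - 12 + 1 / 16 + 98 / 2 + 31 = 3263 / 48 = 67.98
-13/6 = -2.17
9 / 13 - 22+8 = -173 / 13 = -13.31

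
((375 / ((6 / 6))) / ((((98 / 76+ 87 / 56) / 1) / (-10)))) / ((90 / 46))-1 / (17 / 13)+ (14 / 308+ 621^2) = 4751251865 / 12342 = 384966.12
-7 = -7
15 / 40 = 3 / 8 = 0.38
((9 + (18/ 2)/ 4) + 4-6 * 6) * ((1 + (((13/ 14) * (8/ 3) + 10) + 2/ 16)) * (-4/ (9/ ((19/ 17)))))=3603445/ 25704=140.19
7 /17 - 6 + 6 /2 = -44 /17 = -2.59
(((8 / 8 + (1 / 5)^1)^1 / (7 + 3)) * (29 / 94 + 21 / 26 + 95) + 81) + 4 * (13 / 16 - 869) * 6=-633728163 / 30550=-20743.97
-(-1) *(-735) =-735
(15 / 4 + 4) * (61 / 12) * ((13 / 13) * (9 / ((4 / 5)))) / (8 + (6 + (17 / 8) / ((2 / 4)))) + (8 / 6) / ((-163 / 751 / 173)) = -593129771 / 571152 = -1038.48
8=8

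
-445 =-445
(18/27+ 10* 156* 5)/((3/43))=1006286/9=111809.56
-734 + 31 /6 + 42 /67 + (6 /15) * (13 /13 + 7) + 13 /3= -482851 /670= -720.67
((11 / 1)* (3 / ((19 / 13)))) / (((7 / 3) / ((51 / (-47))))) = -65637 / 6251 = -10.50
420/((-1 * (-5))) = 84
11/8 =1.38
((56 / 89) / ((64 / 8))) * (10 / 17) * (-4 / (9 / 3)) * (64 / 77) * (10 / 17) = -25600 / 848793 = -0.03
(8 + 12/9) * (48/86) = 224/43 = 5.21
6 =6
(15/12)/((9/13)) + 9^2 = 2981/36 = 82.81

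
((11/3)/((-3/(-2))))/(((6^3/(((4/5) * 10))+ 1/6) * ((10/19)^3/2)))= 75449/61125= 1.23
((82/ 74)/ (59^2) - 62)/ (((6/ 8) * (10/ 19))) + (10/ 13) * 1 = -1308484904/ 8371805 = -156.30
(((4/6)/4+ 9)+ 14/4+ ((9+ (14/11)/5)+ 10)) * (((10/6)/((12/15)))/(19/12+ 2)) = 26335/1419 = 18.56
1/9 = 0.11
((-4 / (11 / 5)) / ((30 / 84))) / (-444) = 14 / 1221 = 0.01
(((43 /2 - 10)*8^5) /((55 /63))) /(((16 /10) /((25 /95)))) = 14837760 /209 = 70994.07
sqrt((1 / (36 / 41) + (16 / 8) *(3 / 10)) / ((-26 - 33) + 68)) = sqrt(1565) / 90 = 0.44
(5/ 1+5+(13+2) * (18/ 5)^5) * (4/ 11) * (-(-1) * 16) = 363197056/ 6875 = 52828.66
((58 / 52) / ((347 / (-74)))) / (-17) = 1073 / 76687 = 0.01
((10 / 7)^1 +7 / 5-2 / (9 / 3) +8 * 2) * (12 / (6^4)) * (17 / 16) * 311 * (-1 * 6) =-10082309 / 30240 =-333.41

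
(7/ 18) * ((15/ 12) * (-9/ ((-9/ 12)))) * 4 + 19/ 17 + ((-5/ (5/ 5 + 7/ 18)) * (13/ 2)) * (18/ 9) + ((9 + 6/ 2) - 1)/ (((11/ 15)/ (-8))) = -36299/ 255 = -142.35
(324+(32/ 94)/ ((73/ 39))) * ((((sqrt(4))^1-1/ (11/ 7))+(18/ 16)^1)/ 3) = 278067/ 1034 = 268.92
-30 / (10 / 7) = -21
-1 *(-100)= 100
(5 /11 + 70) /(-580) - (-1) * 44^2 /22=112133 /1276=87.88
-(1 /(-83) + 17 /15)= -1396 /1245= -1.12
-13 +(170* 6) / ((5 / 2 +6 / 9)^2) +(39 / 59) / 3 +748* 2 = 33757590 / 21299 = 1584.94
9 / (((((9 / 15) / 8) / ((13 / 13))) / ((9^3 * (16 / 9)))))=155520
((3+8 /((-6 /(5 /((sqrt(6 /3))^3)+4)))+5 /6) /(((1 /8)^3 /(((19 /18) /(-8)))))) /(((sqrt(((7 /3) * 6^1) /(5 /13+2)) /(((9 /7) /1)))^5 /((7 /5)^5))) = 718783794 * sqrt(5642) /2354909375+319459464 * sqrt(2821) /470981875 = 58.95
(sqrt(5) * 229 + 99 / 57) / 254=33 / 4826 + 229 * sqrt(5) / 254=2.02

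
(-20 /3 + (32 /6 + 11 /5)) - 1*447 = -6692 /15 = -446.13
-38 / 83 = -0.46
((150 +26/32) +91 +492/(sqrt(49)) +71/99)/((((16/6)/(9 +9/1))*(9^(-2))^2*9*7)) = 7585602939/34496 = 219898.04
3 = 3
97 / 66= 1.47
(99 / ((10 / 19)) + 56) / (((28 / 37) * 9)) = 35.84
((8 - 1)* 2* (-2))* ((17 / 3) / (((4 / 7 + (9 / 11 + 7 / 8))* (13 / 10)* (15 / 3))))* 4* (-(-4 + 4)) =0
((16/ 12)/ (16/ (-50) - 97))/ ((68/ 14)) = -350/ 124083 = -0.00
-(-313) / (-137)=-313 / 137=-2.28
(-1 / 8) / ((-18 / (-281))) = -281 / 144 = -1.95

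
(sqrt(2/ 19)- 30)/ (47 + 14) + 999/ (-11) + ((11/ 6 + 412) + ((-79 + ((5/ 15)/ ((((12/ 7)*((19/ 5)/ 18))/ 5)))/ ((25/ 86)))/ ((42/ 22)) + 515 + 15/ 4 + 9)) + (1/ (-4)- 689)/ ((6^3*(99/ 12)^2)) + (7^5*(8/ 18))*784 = sqrt(38)/ 1159 + 1862928535240063/ 318062052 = 5857122.93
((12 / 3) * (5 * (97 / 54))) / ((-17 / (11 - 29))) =1940 / 51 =38.04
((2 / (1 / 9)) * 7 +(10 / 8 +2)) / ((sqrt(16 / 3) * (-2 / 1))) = -517 * sqrt(3) / 32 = -27.98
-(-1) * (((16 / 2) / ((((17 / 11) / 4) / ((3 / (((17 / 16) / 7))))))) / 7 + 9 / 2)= 36393 / 578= 62.96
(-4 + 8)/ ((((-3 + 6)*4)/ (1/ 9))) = 1/ 27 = 0.04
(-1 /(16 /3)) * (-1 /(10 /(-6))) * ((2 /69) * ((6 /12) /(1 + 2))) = -1 /1840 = -0.00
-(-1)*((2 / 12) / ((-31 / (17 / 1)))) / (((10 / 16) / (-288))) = 6528 / 155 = 42.12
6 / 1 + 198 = 204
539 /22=24.50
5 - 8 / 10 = 21 / 5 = 4.20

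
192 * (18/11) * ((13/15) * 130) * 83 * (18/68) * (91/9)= 1470478464/187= 7863521.20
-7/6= -1.17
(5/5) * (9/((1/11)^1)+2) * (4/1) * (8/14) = 1616/7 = 230.86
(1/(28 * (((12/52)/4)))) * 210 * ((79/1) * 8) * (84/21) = 328640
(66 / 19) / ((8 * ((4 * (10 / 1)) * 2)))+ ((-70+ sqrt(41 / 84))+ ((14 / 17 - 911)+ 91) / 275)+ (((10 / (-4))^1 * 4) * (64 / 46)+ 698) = sqrt(861) / 42+ 7263940227 / 11886400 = 611.81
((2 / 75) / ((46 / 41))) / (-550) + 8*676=5130839959 / 948750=5408.00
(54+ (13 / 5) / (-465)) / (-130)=-125537 / 302250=-0.42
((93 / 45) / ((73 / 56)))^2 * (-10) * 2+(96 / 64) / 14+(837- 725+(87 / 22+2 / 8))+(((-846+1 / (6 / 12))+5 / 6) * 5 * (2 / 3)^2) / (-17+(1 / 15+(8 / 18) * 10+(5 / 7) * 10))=6475969076879 / 15547517370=416.53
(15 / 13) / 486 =5 / 2106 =0.00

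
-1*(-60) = 60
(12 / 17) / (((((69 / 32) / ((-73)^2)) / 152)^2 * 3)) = 2687438684422144 / 80937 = 33204080759.38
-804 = -804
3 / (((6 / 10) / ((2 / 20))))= 1 / 2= 0.50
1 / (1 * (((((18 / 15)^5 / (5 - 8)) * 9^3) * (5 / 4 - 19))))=3125 / 33539832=0.00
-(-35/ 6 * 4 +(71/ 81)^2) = 148049/ 6561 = 22.57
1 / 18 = 0.06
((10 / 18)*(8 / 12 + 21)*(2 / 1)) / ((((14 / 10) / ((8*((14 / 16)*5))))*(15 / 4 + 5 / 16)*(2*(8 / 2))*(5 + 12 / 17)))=8500 / 2619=3.25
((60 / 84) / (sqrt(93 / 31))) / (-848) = -5 * sqrt(3) / 17808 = -0.00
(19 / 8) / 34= 19 / 272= 0.07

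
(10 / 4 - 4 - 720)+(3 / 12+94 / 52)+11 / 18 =-336413 / 468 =-718.83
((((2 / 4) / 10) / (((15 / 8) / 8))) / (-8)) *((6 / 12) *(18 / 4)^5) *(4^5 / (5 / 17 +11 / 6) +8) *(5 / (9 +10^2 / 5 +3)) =-261252459 / 138880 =-1881.14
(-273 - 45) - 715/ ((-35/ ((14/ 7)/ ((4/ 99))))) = 9705/ 14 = 693.21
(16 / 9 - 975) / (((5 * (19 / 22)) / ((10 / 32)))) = -5071 / 72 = -70.43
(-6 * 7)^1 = -42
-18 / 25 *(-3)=54 / 25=2.16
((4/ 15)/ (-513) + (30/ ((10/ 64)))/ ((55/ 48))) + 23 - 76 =1939439/ 16929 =114.56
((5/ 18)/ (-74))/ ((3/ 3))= -5/ 1332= -0.00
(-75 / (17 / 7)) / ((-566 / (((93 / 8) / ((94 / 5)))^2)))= 113518125 / 5441279488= 0.02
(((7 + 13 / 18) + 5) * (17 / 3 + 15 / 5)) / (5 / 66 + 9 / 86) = 1408121 / 2304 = 611.16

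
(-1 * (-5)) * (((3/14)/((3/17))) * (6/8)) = 4.55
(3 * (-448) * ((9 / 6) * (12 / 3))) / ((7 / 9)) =-10368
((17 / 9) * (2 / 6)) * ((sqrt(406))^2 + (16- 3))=7123 / 27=263.81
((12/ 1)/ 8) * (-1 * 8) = -12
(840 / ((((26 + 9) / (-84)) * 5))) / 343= -1.18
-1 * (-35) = 35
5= 5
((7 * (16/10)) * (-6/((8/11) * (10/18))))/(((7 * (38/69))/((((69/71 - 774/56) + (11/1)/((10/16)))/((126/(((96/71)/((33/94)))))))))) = -3675149208/586646375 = -6.26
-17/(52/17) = -289/52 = -5.56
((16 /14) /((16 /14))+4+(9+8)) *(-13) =-286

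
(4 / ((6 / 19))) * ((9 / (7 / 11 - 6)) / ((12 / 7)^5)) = -3512663 / 2446848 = -1.44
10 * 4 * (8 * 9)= 2880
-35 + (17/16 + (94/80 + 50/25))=-2461/80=-30.76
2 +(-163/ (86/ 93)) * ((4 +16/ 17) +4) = -1150622/ 731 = -1574.04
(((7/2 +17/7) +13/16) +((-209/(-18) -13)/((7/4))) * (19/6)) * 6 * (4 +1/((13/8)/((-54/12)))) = 25570/819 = 31.22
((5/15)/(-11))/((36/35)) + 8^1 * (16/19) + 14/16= 7.58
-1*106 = -106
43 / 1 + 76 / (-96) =1013 / 24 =42.21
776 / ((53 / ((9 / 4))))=1746 / 53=32.94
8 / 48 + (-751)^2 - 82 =3383515 / 6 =563919.17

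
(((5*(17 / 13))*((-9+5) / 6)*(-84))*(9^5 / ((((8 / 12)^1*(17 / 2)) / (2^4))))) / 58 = 396809280 / 377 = 1052544.51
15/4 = 3.75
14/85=0.16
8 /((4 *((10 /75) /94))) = 1410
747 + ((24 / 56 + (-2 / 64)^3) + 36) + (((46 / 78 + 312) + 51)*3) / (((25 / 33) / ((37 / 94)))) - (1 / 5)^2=1350.12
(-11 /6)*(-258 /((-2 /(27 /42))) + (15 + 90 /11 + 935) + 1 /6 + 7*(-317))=136027 /63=2159.16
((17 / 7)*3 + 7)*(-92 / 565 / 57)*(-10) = 18400 / 45087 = 0.41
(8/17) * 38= 304/17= 17.88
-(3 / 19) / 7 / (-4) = 0.01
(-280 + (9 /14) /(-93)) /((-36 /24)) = 121523 /651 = 186.67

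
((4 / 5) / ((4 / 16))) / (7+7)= 8 / 35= 0.23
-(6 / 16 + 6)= -51 / 8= -6.38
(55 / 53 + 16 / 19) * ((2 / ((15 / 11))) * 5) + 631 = 649299 / 1007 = 644.79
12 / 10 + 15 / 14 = 2.27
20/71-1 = -51/71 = -0.72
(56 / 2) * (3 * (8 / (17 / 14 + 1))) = 9408 / 31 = 303.48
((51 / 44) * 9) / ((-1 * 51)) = -9 / 44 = -0.20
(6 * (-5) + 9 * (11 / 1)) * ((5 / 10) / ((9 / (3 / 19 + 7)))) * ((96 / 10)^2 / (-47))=-1201152 / 22325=-53.80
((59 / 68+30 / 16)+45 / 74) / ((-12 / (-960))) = 168610 / 629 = 268.06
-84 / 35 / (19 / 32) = -384 / 95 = -4.04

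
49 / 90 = 0.54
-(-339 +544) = -205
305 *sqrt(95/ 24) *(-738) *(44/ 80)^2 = -907863 *sqrt(570)/ 160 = -135468.33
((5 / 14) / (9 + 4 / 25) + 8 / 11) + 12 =450215 / 35266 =12.77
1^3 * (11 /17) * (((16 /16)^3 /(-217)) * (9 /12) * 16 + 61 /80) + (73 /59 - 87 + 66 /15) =-80.91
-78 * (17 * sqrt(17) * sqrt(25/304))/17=-195 * sqrt(323)/38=-92.23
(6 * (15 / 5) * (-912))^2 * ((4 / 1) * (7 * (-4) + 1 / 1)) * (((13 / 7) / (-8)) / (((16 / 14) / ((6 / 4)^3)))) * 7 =139666946328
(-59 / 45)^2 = 3481 / 2025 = 1.72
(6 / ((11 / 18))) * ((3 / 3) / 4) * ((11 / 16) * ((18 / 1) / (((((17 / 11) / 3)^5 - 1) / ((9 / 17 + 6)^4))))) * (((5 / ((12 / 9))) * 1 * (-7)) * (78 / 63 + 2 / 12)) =425882607212495970405 / 201602514064384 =2112486.59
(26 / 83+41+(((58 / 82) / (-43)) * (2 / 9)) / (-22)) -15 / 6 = 1124546705 / 28973142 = 38.81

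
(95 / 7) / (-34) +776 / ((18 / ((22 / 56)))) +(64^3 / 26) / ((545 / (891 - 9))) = 247877961523 / 15176070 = 16333.48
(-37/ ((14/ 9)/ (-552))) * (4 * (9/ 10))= 1654344/ 35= 47266.97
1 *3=3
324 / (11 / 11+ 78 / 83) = 26892 / 161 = 167.03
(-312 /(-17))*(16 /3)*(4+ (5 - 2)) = 11648 /17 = 685.18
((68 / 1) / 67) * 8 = 8.12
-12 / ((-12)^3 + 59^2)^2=-0.00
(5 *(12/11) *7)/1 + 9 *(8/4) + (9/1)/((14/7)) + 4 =1423/22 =64.68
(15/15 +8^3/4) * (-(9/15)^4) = -10449/625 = -16.72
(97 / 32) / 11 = 97 / 352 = 0.28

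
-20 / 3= -6.67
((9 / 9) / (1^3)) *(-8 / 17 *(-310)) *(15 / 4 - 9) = -13020 / 17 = -765.88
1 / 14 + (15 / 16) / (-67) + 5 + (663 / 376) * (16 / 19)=43840547 / 6701072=6.54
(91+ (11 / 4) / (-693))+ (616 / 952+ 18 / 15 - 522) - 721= -24636361 / 21420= -1150.16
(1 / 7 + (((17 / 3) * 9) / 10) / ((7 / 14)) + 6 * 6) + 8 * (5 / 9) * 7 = 24398 / 315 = 77.45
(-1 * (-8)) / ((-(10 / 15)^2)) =-18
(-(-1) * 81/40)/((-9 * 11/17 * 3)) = -0.12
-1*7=-7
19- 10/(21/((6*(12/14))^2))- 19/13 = 22044/4459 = 4.94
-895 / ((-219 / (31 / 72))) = 27745 / 15768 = 1.76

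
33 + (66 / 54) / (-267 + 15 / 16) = 114923 / 3483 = 33.00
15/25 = 3/5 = 0.60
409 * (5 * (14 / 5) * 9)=51534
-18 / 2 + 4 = -5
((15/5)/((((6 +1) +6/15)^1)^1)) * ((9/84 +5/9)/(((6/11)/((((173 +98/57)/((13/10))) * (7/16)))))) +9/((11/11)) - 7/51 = 37.82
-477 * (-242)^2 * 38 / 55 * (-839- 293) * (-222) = -24251545682496 / 5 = -4850309136499.20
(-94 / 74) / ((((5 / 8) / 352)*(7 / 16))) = -1635.24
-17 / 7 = -2.43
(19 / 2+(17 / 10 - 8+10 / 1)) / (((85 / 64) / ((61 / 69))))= 85888 / 9775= 8.79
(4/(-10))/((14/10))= -2/7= -0.29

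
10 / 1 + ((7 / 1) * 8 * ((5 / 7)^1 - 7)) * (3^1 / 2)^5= -2663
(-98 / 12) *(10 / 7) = -35 / 3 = -11.67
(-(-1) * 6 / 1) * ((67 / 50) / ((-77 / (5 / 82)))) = -201 / 31570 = -0.01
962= 962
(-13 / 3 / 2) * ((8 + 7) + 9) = -52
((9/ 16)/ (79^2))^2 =0.00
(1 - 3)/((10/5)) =-1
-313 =-313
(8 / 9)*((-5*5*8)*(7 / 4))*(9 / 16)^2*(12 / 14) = -675 / 8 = -84.38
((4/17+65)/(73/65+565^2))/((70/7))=14417/705489732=0.00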